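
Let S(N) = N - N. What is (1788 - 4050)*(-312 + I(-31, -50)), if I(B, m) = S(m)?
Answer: 705744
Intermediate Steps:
S(N) = 0
I(B, m) = 0
(1788 - 4050)*(-312 + I(-31, -50)) = (1788 - 4050)*(-312 + 0) = -2262*(-312) = 705744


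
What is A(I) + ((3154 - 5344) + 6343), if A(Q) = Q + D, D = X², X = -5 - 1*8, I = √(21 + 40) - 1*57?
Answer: 4265 + √61 ≈ 4272.8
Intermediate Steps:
I = -57 + √61 (I = √61 - 57 = -57 + √61 ≈ -49.190)
X = -13 (X = -5 - 8 = -13)
D = 169 (D = (-13)² = 169)
A(Q) = 169 + Q (A(Q) = Q + 169 = 169 + Q)
A(I) + ((3154 - 5344) + 6343) = (169 + (-57 + √61)) + ((3154 - 5344) + 6343) = (112 + √61) + (-2190 + 6343) = (112 + √61) + 4153 = 4265 + √61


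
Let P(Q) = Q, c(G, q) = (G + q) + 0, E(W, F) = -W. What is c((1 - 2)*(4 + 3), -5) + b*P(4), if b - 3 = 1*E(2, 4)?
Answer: -8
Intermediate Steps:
c(G, q) = G + q
b = 1 (b = 3 + 1*(-1*2) = 3 + 1*(-2) = 3 - 2 = 1)
c((1 - 2)*(4 + 3), -5) + b*P(4) = ((1 - 2)*(4 + 3) - 5) + 1*4 = (-1*7 - 5) + 4 = (-7 - 5) + 4 = -12 + 4 = -8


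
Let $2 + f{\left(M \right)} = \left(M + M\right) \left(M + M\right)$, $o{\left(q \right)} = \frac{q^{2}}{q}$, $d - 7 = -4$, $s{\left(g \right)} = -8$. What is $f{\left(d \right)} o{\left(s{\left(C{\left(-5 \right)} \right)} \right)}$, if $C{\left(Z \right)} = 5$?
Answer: $-272$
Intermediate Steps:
$d = 3$ ($d = 7 - 4 = 3$)
$o{\left(q \right)} = q$
$f{\left(M \right)} = -2 + 4 M^{2}$ ($f{\left(M \right)} = -2 + \left(M + M\right) \left(M + M\right) = -2 + 2 M 2 M = -2 + 4 M^{2}$)
$f{\left(d \right)} o{\left(s{\left(C{\left(-5 \right)} \right)} \right)} = \left(-2 + 4 \cdot 3^{2}\right) \left(-8\right) = \left(-2 + 4 \cdot 9\right) \left(-8\right) = \left(-2 + 36\right) \left(-8\right) = 34 \left(-8\right) = -272$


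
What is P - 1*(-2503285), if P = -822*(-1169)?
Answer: 3464203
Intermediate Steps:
P = 960918
P - 1*(-2503285) = 960918 - 1*(-2503285) = 960918 + 2503285 = 3464203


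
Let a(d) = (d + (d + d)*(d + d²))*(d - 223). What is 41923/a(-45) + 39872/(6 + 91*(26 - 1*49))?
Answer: -1904584390219/99695280420 ≈ -19.104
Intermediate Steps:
a(d) = (-223 + d)*(d + 2*d*(d + d²)) (a(d) = (d + (2*d)*(d + d²))*(-223 + d) = (d + 2*d*(d + d²))*(-223 + d) = (-223 + d)*(d + 2*d*(d + d²)))
41923/a(-45) + 39872/(6 + 91*(26 - 1*49)) = 41923/((-45*(-223 - 445*(-45) - 444*(-45)² + 2*(-45)³))) + 39872/(6 + 91*(26 - 1*49)) = 41923/((-45*(-223 + 20025 - 444*2025 + 2*(-91125)))) + 39872/(6 + 91*(26 - 49)) = 41923/((-45*(-223 + 20025 - 899100 - 182250))) + 39872/(6 + 91*(-23)) = 41923/((-45*(-1061548))) + 39872/(6 - 2093) = 41923/47769660 + 39872/(-2087) = 41923*(1/47769660) + 39872*(-1/2087) = 41923/47769660 - 39872/2087 = -1904584390219/99695280420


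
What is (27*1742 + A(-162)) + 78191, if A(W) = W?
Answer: 125063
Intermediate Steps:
(27*1742 + A(-162)) + 78191 = (27*1742 - 162) + 78191 = (47034 - 162) + 78191 = 46872 + 78191 = 125063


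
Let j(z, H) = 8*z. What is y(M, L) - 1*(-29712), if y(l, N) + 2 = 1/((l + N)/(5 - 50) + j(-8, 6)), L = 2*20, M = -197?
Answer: 80900285/2723 ≈ 29710.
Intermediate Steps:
L = 40
y(l, N) = -2 + 1/(-64 - N/45 - l/45) (y(l, N) = -2 + 1/((l + N)/(5 - 50) + 8*(-8)) = -2 + 1/((N + l)/(-45) - 64) = -2 + 1/((N + l)*(-1/45) - 64) = -2 + 1/((-N/45 - l/45) - 64) = -2 + 1/(-64 - N/45 - l/45))
y(M, L) - 1*(-29712) = (-5805 - 2*40 - 2*(-197))/(2880 + 40 - 197) - 1*(-29712) = (-5805 - 80 + 394)/2723 + 29712 = (1/2723)*(-5491) + 29712 = -5491/2723 + 29712 = 80900285/2723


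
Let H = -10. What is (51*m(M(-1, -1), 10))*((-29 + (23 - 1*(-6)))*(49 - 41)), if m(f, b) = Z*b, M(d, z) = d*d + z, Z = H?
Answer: 0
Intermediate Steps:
Z = -10
M(d, z) = z + d² (M(d, z) = d² + z = z + d²)
m(f, b) = -10*b
(51*m(M(-1, -1), 10))*((-29 + (23 - 1*(-6)))*(49 - 41)) = (51*(-10*10))*((-29 + (23 - 1*(-6)))*(49 - 41)) = (51*(-100))*((-29 + (23 + 6))*8) = -5100*(-29 + 29)*8 = -0*8 = -5100*0 = 0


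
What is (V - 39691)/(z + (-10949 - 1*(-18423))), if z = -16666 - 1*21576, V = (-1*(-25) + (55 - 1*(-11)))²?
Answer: 5235/5128 ≈ 1.0209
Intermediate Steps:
V = 8281 (V = (25 + (55 + 11))² = (25 + 66)² = 91² = 8281)
z = -38242 (z = -16666 - 21576 = -38242)
(V - 39691)/(z + (-10949 - 1*(-18423))) = (8281 - 39691)/(-38242 + (-10949 - 1*(-18423))) = -31410/(-38242 + (-10949 + 18423)) = -31410/(-38242 + 7474) = -31410/(-30768) = -31410*(-1/30768) = 5235/5128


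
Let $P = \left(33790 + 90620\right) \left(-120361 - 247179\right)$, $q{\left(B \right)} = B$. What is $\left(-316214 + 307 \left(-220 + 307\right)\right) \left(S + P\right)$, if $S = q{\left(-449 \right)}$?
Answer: $13237804838544745$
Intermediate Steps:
$S = -449$
$P = -45725651400$ ($P = 124410 \left(-367540\right) = -45725651400$)
$\left(-316214 + 307 \left(-220 + 307\right)\right) \left(S + P\right) = \left(-316214 + 307 \left(-220 + 307\right)\right) \left(-449 - 45725651400\right) = \left(-316214 + 307 \cdot 87\right) \left(-45725651849\right) = \left(-316214 + 26709\right) \left(-45725651849\right) = \left(-289505\right) \left(-45725651849\right) = 13237804838544745$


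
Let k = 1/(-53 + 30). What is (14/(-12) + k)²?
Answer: 27889/19044 ≈ 1.4645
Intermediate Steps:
k = -1/23 (k = 1/(-23) = -1/23 ≈ -0.043478)
(14/(-12) + k)² = (14/(-12) - 1/23)² = (14*(-1/12) - 1/23)² = (-7/6 - 1/23)² = (-167/138)² = 27889/19044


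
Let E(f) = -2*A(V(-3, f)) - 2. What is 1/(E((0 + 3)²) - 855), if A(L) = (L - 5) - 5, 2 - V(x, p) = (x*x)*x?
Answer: -1/895 ≈ -0.0011173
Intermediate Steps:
V(x, p) = 2 - x³ (V(x, p) = 2 - x*x*x = 2 - x²*x = 2 - x³)
A(L) = -10 + L (A(L) = (-5 + L) - 5 = -10 + L)
E(f) = -40 (E(f) = -2*(-10 + (2 - 1*(-3)³)) - 2 = -2*(-10 + (2 - 1*(-27))) - 2 = -2*(-10 + (2 + 27)) - 2 = -2*(-10 + 29) - 2 = -2*19 - 2 = -38 - 2 = -40)
1/(E((0 + 3)²) - 855) = 1/(-40 - 855) = 1/(-895) = -1/895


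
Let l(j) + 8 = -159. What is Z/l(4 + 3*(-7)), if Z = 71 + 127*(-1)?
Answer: 56/167 ≈ 0.33533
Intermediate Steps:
l(j) = -167 (l(j) = -8 - 159 = -167)
Z = -56 (Z = 71 - 127 = -56)
Z/l(4 + 3*(-7)) = -56/(-167) = -56*(-1/167) = 56/167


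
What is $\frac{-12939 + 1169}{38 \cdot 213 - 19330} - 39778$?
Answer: $- \frac{223466919}{5618} \approx -39777.0$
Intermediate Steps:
$\frac{-12939 + 1169}{38 \cdot 213 - 19330} - 39778 = - \frac{11770}{8094 - 19330} - 39778 = - \frac{11770}{-11236} - 39778 = \left(-11770\right) \left(- \frac{1}{11236}\right) - 39778 = \frac{5885}{5618} - 39778 = - \frac{223466919}{5618}$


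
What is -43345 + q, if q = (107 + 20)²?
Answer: -27216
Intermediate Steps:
q = 16129 (q = 127² = 16129)
-43345 + q = -43345 + 16129 = -27216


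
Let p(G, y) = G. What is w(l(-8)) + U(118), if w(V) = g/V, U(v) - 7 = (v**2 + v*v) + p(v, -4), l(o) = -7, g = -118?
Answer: 195929/7 ≈ 27990.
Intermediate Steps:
U(v) = 7 + v + 2*v**2 (U(v) = 7 + ((v**2 + v*v) + v) = 7 + ((v**2 + v**2) + v) = 7 + (2*v**2 + v) = 7 + (v + 2*v**2) = 7 + v + 2*v**2)
w(V) = -118/V
w(l(-8)) + U(118) = -118/(-7) + (7 + 118 + 2*118**2) = -118*(-1/7) + (7 + 118 + 2*13924) = 118/7 + (7 + 118 + 27848) = 118/7 + 27973 = 195929/7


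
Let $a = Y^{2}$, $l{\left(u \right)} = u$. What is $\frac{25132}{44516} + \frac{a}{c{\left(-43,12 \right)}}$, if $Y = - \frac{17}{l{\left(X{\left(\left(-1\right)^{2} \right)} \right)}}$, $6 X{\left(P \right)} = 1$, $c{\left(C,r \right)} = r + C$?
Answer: $- \frac{3728753}{11129} \approx -335.05$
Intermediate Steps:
$c{\left(C,r \right)} = C + r$
$X{\left(P \right)} = \frac{1}{6}$ ($X{\left(P \right)} = \frac{1}{6} \cdot 1 = \frac{1}{6}$)
$Y = -102$ ($Y = - 17 \frac{1}{\frac{1}{6}} = \left(-17\right) 6 = -102$)
$a = 10404$ ($a = \left(-102\right)^{2} = 10404$)
$\frac{25132}{44516} + \frac{a}{c{\left(-43,12 \right)}} = \frac{25132}{44516} + \frac{10404}{-43 + 12} = 25132 \cdot \frac{1}{44516} + \frac{10404}{-31} = \frac{6283}{11129} + 10404 \left(- \frac{1}{31}\right) = \frac{6283}{11129} - \frac{10404}{31} = - \frac{3728753}{11129}$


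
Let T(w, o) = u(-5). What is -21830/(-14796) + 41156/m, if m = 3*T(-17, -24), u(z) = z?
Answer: -101436121/36990 ≈ -2742.3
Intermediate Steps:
T(w, o) = -5
m = -15 (m = 3*(-5) = -15)
-21830/(-14796) + 41156/m = -21830/(-14796) + 41156/(-15) = -21830*(-1/14796) + 41156*(-1/15) = 10915/7398 - 41156/15 = -101436121/36990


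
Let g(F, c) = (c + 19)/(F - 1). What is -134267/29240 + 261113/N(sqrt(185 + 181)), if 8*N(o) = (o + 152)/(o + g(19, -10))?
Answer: -8858061660723/332429560 + 158234478*sqrt(366)/11369 ≈ 2.3962e+5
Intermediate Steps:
g(F, c) = (19 + c)/(-1 + F)
N(o) = (152 + o)/(8*(1/2 + o)) (N(o) = ((o + 152)/(o + (19 - 10)/(-1 + 19)))/8 = ((152 + o)/(o + 9/18))/8 = ((152 + o)/(o + (1/18)*9))/8 = ((152 + o)/(o + 1/2))/8 = ((152 + o)/(1/2 + o))/8 = (152 + o)/(8*(1/2 + o)))
-134267/29240 + 261113/N(sqrt(185 + 181)) = -134267/29240 + 261113/(((152 + sqrt(185 + 181))/(4*(1 + 2*sqrt(185 + 181))))) = -134267*1/29240 + 261113/(((152 + sqrt(366))/(4*(1 + 2*sqrt(366))))) = -134267/29240 + 261113*(4*(1 + 2*sqrt(366))/(152 + sqrt(366))) = -134267/29240 + 1044452*(1 + 2*sqrt(366))/(152 + sqrt(366))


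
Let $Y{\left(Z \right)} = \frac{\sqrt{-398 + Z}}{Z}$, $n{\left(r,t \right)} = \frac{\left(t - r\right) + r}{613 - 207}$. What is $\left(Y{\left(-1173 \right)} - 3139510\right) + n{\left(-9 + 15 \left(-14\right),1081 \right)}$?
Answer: $- \frac{1274639979}{406} - \frac{i \sqrt{1571}}{1173} \approx -3.1395 \cdot 10^{6} - 0.03379 i$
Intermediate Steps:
$n{\left(r,t \right)} = \frac{t}{406}$
$Y{\left(Z \right)} = \frac{\sqrt{-398 + Z}}{Z}$
$\left(Y{\left(-1173 \right)} - 3139510\right) + n{\left(-9 + 15 \left(-14\right),1081 \right)} = \left(\frac{\sqrt{-398 - 1173}}{-1173} - 3139510\right) + \frac{1}{406} \cdot 1081 = \left(- \frac{\sqrt{-1571}}{1173} - 3139510\right) + \frac{1081}{406} = \left(- \frac{i \sqrt{1571}}{1173} - 3139510\right) + \frac{1081}{406} = \left(-3139510 - \frac{i \sqrt{1571}}{1173}\right) + \frac{1081}{406} = - \frac{1274639979}{406} - \frac{i \sqrt{1571}}{1173}$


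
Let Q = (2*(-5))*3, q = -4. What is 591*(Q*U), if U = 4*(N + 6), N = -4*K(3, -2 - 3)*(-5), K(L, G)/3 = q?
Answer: 16595280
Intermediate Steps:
K(L, G) = -12 (K(L, G) = 3*(-4) = -12)
N = -240 (N = -4*(-12)*(-5) = 48*(-5) = -240)
Q = -30 (Q = -10*3 = -30)
U = -936 (U = 4*(-240 + 6) = 4*(-234) = -936)
591*(Q*U) = 591*(-30*(-936)) = 591*28080 = 16595280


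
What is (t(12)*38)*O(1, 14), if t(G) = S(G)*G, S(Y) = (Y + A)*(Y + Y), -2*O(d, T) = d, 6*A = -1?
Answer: -64752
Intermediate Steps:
A = -⅙ (A = (⅙)*(-1) = -⅙ ≈ -0.16667)
O(d, T) = -d/2
S(Y) = 2*Y*(-⅙ + Y) (S(Y) = (Y - ⅙)*(Y + Y) = (-⅙ + Y)*(2*Y) = 2*Y*(-⅙ + Y))
t(G) = G²*(-1 + 6*G)/3 (t(G) = (G*(-1 + 6*G)/3)*G = G²*(-1 + 6*G)/3)
(t(12)*38)*O(1, 14) = (((⅓)*12²*(-1 + 6*12))*38)*(-½*1) = (((⅓)*144*(-1 + 72))*38)*(-½) = (((⅓)*144*71)*38)*(-½) = (3408*38)*(-½) = 129504*(-½) = -64752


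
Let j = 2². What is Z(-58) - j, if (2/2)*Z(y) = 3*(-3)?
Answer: -13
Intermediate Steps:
j = 4
Z(y) = -9 (Z(y) = 3*(-3) = -9)
Z(-58) - j = -9 - 1*4 = -9 - 4 = -13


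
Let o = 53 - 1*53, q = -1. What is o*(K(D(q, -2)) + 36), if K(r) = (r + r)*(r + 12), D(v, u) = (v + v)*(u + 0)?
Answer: 0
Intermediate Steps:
o = 0 (o = 53 - 53 = 0)
D(v, u) = 2*u*v (D(v, u) = (2*v)*u = 2*u*v)
K(r) = 2*r*(12 + r) (K(r) = (2*r)*(12 + r) = 2*r*(12 + r))
o*(K(D(q, -2)) + 36) = 0*(2*(2*(-2)*(-1))*(12 + 2*(-2)*(-1)) + 36) = 0*(2*4*(12 + 4) + 36) = 0*(2*4*16 + 36) = 0*(128 + 36) = 0*164 = 0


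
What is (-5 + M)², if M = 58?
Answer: 2809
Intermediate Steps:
(-5 + M)² = (-5 + 58)² = 53² = 2809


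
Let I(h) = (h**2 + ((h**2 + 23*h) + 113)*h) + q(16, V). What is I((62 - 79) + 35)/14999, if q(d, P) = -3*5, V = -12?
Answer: 15627/14999 ≈ 1.0419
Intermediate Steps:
q(d, P) = -15
I(h) = -15 + h**2 + h*(113 + h**2 + 23*h) (I(h) = (h**2 + ((h**2 + 23*h) + 113)*h) - 15 = (h**2 + (113 + h**2 + 23*h)*h) - 15 = (h**2 + h*(113 + h**2 + 23*h)) - 15 = -15 + h**2 + h*(113 + h**2 + 23*h))
I((62 - 79) + 35)/14999 = (-15 + ((62 - 79) + 35)**3 + 24*((62 - 79) + 35)**2 + 113*((62 - 79) + 35))/14999 = (-15 + (-17 + 35)**3 + 24*(-17 + 35)**2 + 113*(-17 + 35))*(1/14999) = (-15 + 18**3 + 24*18**2 + 113*18)*(1/14999) = (-15 + 5832 + 24*324 + 2034)*(1/14999) = (-15 + 5832 + 7776 + 2034)*(1/14999) = 15627*(1/14999) = 15627/14999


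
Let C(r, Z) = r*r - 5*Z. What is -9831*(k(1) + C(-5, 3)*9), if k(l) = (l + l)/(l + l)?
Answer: -894621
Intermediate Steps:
k(l) = 1 (k(l) = (2*l)/((2*l)) = (2*l)*(1/(2*l)) = 1)
C(r, Z) = r² - 5*Z
-9831*(k(1) + C(-5, 3)*9) = -9831*(1 + ((-5)² - 5*3)*9) = -9831*(1 + (25 - 15)*9) = -9831*(1 + 10*9) = -9831*(1 + 90) = -9831*91 = -894621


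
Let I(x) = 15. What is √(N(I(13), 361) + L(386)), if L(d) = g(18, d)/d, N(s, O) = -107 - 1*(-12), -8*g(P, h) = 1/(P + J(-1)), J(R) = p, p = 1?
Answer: I*√20439274947/14668 ≈ 9.7468*I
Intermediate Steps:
J(R) = 1
g(P, h) = -1/(8*(1 + P)) (g(P, h) = -1/(8*(P + 1)) = -1/(8*(1 + P)))
N(s, O) = -95 (N(s, O) = -107 + 12 = -95)
L(d) = -1/(152*d) (L(d) = (-1/(8 + 8*18))/d = (-1/(8 + 144))/d = (-1/152)/d = (-1*1/152)/d = -1/(152*d))
√(N(I(13), 361) + L(386)) = √(-95 - 1/152/386) = √(-95 - 1/152*1/386) = √(-95 - 1/58672) = √(-5573841/58672) = I*√20439274947/14668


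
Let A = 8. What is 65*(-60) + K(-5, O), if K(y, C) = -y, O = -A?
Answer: -3895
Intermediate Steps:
O = -8 (O = -1*8 = -8)
65*(-60) + K(-5, O) = 65*(-60) - 1*(-5) = -3900 + 5 = -3895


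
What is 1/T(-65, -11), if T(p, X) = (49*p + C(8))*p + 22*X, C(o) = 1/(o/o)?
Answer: 1/206718 ≈ 4.8375e-6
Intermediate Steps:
C(o) = 1 (C(o) = 1/1 = 1)
T(p, X) = 22*X + p*(1 + 49*p) (T(p, X) = (49*p + 1)*p + 22*X = (1 + 49*p)*p + 22*X = p*(1 + 49*p) + 22*X = 22*X + p*(1 + 49*p))
1/T(-65, -11) = 1/(-65 + 22*(-11) + 49*(-65)²) = 1/(-65 - 242 + 49*4225) = 1/(-65 - 242 + 207025) = 1/206718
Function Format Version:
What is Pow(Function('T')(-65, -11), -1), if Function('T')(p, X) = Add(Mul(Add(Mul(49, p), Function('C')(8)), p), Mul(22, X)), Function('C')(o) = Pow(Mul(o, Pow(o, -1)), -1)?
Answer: Rational(1, 206718) ≈ 4.8375e-6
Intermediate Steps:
Function('C')(o) = 1 (Function('C')(o) = Pow(1, -1) = 1)
Function('T')(p, X) = Add(Mul(22, X), Mul(p, Add(1, Mul(49, p)))) (Function('T')(p, X) = Add(Mul(Add(Mul(49, p), 1), p), Mul(22, X)) = Add(Mul(Add(1, Mul(49, p)), p), Mul(22, X)) = Add(Mul(p, Add(1, Mul(49, p))), Mul(22, X)) = Add(Mul(22, X), Mul(p, Add(1, Mul(49, p)))))
Pow(Function('T')(-65, -11), -1) = Pow(Add(-65, Mul(22, -11), Mul(49, Pow(-65, 2))), -1) = Pow(Add(-65, -242, Mul(49, 4225)), -1) = Pow(Add(-65, -242, 207025), -1) = Pow(206718, -1) = Rational(1, 206718)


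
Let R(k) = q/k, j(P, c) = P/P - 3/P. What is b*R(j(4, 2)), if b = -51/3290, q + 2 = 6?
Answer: -408/1645 ≈ -0.24802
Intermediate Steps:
q = 4 (q = -2 + 6 = 4)
j(P, c) = 1 - 3/P
R(k) = 4/k
b = -51/3290 (b = -51*1/3290 = -51/3290 ≈ -0.015502)
b*R(j(4, 2)) = -102/(1645*((-3 + 4)/4)) = -102/(1645*((¼)*1)) = -102/(1645*¼) = -102*4/1645 = -51/3290*16 = -408/1645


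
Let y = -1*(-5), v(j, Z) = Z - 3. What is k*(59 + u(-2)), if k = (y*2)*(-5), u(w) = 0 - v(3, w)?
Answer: -3200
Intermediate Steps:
v(j, Z) = -3 + Z
y = 5
u(w) = 3 - w (u(w) = 0 - (-3 + w) = 0 + (3 - w) = 3 - w)
k = -50 (k = (5*2)*(-5) = 10*(-5) = -50)
k*(59 + u(-2)) = -50*(59 + (3 - 1*(-2))) = -50*(59 + (3 + 2)) = -50*(59 + 5) = -50*64 = -3200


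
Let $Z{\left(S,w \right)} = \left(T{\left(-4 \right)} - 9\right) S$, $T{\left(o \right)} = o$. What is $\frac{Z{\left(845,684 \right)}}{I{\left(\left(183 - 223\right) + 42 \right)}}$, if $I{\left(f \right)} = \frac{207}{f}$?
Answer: $- \frac{21970}{207} \approx -106.14$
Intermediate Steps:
$Z{\left(S,w \right)} = - 13 S$ ($Z{\left(S,w \right)} = \left(-4 - 9\right) S = - 13 S$)
$\frac{Z{\left(845,684 \right)}}{I{\left(\left(183 - 223\right) + 42 \right)}} = \frac{\left(-13\right) 845}{207 \frac{1}{\left(183 - 223\right) + 42}} = - \frac{10985}{207 \frac{1}{-40 + 42}} = - \frac{10985}{207 \cdot \frac{1}{2}} = - \frac{10985}{\frac{207}{2}} = \left(-10985\right) \frac{2}{207} = - \frac{21970}{207}$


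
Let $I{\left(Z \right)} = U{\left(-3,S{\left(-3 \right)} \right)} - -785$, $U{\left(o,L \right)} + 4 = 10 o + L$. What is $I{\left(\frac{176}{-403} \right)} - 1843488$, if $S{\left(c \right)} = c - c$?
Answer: $-1842737$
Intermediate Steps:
$S{\left(c \right)} = 0$
$U{\left(o,L \right)} = -4 + L + 10 o$ ($U{\left(o,L \right)} = -4 + \left(10 o + L\right) = -4 + \left(L + 10 o\right) = -4 + L + 10 o$)
$I{\left(Z \right)} = 751$ ($I{\left(Z \right)} = \left(-4 + 0 + 10 \left(-3\right)\right) - -785 = \left(-4 + 0 - 30\right) + 785 = -34 + 785 = 751$)
$I{\left(\frac{176}{-403} \right)} - 1843488 = 751 - 1843488 = -1842737$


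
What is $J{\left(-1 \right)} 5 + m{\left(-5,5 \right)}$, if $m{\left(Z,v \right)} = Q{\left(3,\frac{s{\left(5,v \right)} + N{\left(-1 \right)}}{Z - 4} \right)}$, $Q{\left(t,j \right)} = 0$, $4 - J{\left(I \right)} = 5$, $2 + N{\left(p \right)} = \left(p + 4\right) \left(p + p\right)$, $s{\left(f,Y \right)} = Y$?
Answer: $-5$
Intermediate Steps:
$N{\left(p \right)} = -2 + 2 p \left(4 + p\right)$ ($N{\left(p \right)} = -2 + \left(p + 4\right) \left(p + p\right) = -2 + \left(4 + p\right) 2 p = -2 + 2 p \left(4 + p\right)$)
$J{\left(I \right)} = -1$ ($J{\left(I \right)} = 4 - 5 = -1$)
$m{\left(Z,v \right)} = 0$
$J{\left(-1 \right)} 5 + m{\left(-5,5 \right)} = \left(-1\right) 5 + 0 = -5 + 0 = -5$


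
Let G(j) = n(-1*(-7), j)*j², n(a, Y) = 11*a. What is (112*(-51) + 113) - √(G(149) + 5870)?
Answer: -5599 - √1715347 ≈ -6908.7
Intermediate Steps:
G(j) = 77*j² (G(j) = (11*(-1*(-7)))*j² = (11*7)*j² = 77*j²)
(112*(-51) + 113) - √(G(149) + 5870) = (112*(-51) + 113) - √(77*149² + 5870) = (-5712 + 113) - √(77*22201 + 5870) = -5599 - √(1709477 + 5870) = -5599 - √1715347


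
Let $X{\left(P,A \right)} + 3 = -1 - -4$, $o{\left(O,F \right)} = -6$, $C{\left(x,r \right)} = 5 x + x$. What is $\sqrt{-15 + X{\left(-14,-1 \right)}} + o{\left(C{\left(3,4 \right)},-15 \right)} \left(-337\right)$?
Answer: $2022 + i \sqrt{15} \approx 2022.0 + 3.873 i$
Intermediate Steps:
$C{\left(x,r \right)} = 6 x$
$X{\left(P,A \right)} = 0$ ($X{\left(P,A \right)} = -3 - -3 = -3 + \left(-1 + 4\right) = -3 + 3 = 0$)
$\sqrt{-15 + X{\left(-14,-1 \right)}} + o{\left(C{\left(3,4 \right)},-15 \right)} \left(-337\right) = \sqrt{-15 + 0} - -2022 = \sqrt{-15} + 2022 = i \sqrt{15} + 2022 = 2022 + i \sqrt{15}$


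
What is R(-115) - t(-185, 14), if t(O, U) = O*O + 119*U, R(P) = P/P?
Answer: -35890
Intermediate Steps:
R(P) = 1
t(O, U) = O**2 + 119*U
R(-115) - t(-185, 14) = 1 - ((-185)**2 + 119*14) = 1 - (34225 + 1666) = 1 - 1*35891 = 1 - 35891 = -35890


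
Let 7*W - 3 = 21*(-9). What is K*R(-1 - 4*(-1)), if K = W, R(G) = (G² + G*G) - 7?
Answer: -2046/7 ≈ -292.29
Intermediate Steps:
R(G) = -7 + 2*G² (R(G) = (G² + G²) - 7 = 2*G² - 7 = -7 + 2*G²)
W = -186/7 (W = 3/7 + (21*(-9))/7 = 3/7 + (⅐)*(-189) = 3/7 - 27 = -186/7 ≈ -26.571)
K = -186/7 ≈ -26.571
K*R(-1 - 4*(-1)) = -186*(-7 + 2*(-1 - 4*(-1))²)/7 = -186*(-7 + 2*(-1 + 4)²)/7 = -186*(-7 + 2*3²)/7 = -186*(-7 + 2*9)/7 = -186*(-7 + 18)/7 = -186/7*11 = -2046/7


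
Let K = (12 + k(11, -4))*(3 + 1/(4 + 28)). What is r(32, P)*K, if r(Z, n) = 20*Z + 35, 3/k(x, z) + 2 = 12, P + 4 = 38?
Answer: 1610685/64 ≈ 25167.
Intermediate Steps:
P = 34 (P = -4 + 38 = 34)
k(x, z) = 3/10 (k(x, z) = 3/(-2 + 12) = 3/10)
r(Z, n) = 35 + 20*Z
K = 11931/320 (K = (12 + 3/10)*(3 + 1/(4 + 28)) = 123*(3 + 1/32)/10 = (123/10)*(97/32) = 11931/320 ≈ 37.284)
r(32, P)*K = (35 + 20*32)*(11931/320) = (35 + 640)*(11931/320) = 675*(11931/320) = 1610685/64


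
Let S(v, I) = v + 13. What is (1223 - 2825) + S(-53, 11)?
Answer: -1642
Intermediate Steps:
S(v, I) = 13 + v
(1223 - 2825) + S(-53, 11) = (1223 - 2825) + (13 - 53) = -1602 - 40 = -1642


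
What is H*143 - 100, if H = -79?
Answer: -11397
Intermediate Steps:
H*143 - 100 = -79*143 - 100 = -11297 - 100 = -11397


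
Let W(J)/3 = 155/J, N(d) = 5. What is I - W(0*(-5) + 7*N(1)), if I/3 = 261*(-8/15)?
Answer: -15081/35 ≈ -430.89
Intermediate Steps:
I = -2088/5 (I = 3*(261*(-8/15)) = 3*(-696/5) = -2088/5 ≈ -417.60)
W(J) = 465/J (W(J) = 3*(155/J) = 465/J)
I - W(0*(-5) + 7*N(1)) = -2088/5 - 465/(0*(-5) + 7*5) = -2088/5 - 465/(0 + 35) = -2088/5 - 465/35 = -2088/5 - 1*93/7 = -2088/5 - 93/7 = -15081/35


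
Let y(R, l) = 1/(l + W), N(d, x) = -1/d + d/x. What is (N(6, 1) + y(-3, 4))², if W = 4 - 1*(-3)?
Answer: 152881/4356 ≈ 35.097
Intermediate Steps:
W = 7 (W = 4 + 3 = 7)
y(R, l) = 1/(7 + l) (y(R, l) = 1/(l + 7) = 1/(7 + l))
(N(6, 1) + y(-3, 4))² = ((-1/6 + 6/1) + 1/(7 + 4))² = ((-1*⅙ + 6*1) + 1/11)² = ((-⅙ + 6) + 1/11)² = (35/6 + 1/11)² = (391/66)² = 152881/4356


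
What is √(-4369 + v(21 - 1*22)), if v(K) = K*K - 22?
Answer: I*√4390 ≈ 66.257*I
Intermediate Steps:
v(K) = -22 + K² (v(K) = K² - 22 = -22 + K²)
√(-4369 + v(21 - 1*22)) = √(-4369 + (-22 + (21 - 1*22)²)) = √(-4369 + (-22 + (21 - 22)²)) = √(-4369 + (-22 + (-1)²)) = √(-4369 + (-22 + 1)) = √(-4369 - 21) = √(-4390) = I*√4390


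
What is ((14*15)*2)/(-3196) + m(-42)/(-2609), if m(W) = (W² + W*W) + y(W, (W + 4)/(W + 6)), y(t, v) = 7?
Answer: -3098410/2084591 ≈ -1.4863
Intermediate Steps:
m(W) = 7 + 2*W² (m(W) = (W² + W*W) + 7 = (W² + W²) + 7 = 2*W² + 7 = 7 + 2*W²)
((14*15)*2)/(-3196) + m(-42)/(-2609) = ((14*15)*2)/(-3196) + (7 + 2*(-42)²)/(-2609) = (210*2)*(-1/3196) + (7 + 2*1764)*(-1/2609) = 420*(-1/3196) + (7 + 3528)*(-1/2609) = -105/799 + 3535*(-1/2609) = -105/799 - 3535/2609 = -3098410/2084591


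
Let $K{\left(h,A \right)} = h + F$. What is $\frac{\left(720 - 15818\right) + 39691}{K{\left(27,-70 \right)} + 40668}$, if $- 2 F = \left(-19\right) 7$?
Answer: $\frac{49186}{81523} \approx 0.60334$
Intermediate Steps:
$F = \frac{133}{2}$ ($F = - \frac{\left(-19\right) 7}{2} = \left(- \frac{1}{2}\right) \left(-133\right) = \frac{133}{2} \approx 66.5$)
$K{\left(h,A \right)} = \frac{133}{2} + h$ ($K{\left(h,A \right)} = h + \frac{133}{2} = \frac{133}{2} + h$)
$\frac{\left(720 - 15818\right) + 39691}{K{\left(27,-70 \right)} + 40668} = \frac{\left(720 - 15818\right) + 39691}{\left(\frac{133}{2} + 27\right) + 40668} = \frac{\left(720 - 15818\right) + 39691}{\frac{187}{2} + 40668} = \frac{-15098 + 39691}{\frac{81523}{2}} = 24593 \cdot \frac{2}{81523} = \frac{49186}{81523}$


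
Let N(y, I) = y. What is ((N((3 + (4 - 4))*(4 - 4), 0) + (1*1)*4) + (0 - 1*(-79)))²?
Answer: 6889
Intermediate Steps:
((N((3 + (4 - 4))*(4 - 4), 0) + (1*1)*4) + (0 - 1*(-79)))² = (((3 + (4 - 4))*(4 - 4) + (1*1)*4) + (0 - 1*(-79)))² = (((3 + 0)*0 + 1*4) + (0 + 79))² = ((3*0 + 4) + 79)² = ((0 + 4) + 79)² = (4 + 79)² = 83² = 6889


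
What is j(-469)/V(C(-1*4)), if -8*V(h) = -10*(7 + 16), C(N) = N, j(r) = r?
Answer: -1876/115 ≈ -16.313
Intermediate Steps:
V(h) = 115/4 (V(h) = -(-5)*(7 + 16)/4 = -(-5)*23/4 = -⅛*(-230) = 115/4)
j(-469)/V(C(-1*4)) = -469/115/4 = -469*4/115 = -1876/115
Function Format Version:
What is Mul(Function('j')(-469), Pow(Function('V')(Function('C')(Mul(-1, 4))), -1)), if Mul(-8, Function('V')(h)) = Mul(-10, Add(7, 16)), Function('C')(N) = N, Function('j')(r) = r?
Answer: Rational(-1876, 115) ≈ -16.313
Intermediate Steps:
Function('V')(h) = Rational(115, 4) (Function('V')(h) = Mul(Rational(-1, 8), Mul(-10, Add(7, 16))) = Mul(Rational(-1, 8), Mul(-10, 23)) = Mul(Rational(-1, 8), -230) = Rational(115, 4))
Mul(Function('j')(-469), Pow(Function('V')(Function('C')(Mul(-1, 4))), -1)) = Mul(-469, Pow(Rational(115, 4), -1)) = Mul(-469, Rational(4, 115)) = Rational(-1876, 115)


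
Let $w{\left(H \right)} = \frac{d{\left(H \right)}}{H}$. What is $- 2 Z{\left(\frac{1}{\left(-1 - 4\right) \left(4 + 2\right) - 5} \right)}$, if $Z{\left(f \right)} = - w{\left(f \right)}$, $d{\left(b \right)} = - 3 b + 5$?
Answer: $-356$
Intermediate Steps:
$d{\left(b \right)} = 5 - 3 b$
$w{\left(H \right)} = \frac{5 - 3 H}{H}$
$Z{\left(f \right)} = 3 - \frac{5}{f}$ ($Z{\left(f \right)} = - (-3 + \frac{5}{f}) = 3 - \frac{5}{f}$)
$- 2 Z{\left(\frac{1}{\left(-1 - 4\right) \left(4 + 2\right) - 5} \right)} = - 2 \left(3 - \frac{5}{\frac{1}{\left(-1 - 4\right) \left(4 + 2\right) - 5}}\right) = - 2 \left(3 - \frac{5}{\frac{1}{\left(-5\right) 6 - 5}}\right) = - 2 \left(3 - \frac{5}{\frac{1}{-30 - 5}}\right) = - 2 \left(3 - \frac{5}{\frac{1}{-35}}\right) = - 2 \left(3 - \frac{5}{- \frac{1}{35}}\right) = - 2 \left(3 - -175\right) = - 2 \left(3 + 175\right) = \left(-2\right) 178 = -356$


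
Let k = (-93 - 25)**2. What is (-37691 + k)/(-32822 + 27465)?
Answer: 23767/5357 ≈ 4.4366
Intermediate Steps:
k = 13924 (k = (-118)**2 = 13924)
(-37691 + k)/(-32822 + 27465) = (-37691 + 13924)/(-32822 + 27465) = -23767/(-5357) = -23767*(-1/5357) = 23767/5357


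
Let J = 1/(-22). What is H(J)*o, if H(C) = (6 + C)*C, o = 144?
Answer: -4716/121 ≈ -38.975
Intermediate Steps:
J = -1/22 ≈ -0.045455
H(C) = C*(6 + C)
H(J)*o = -(6 - 1/22)/22*144 = -1/22*131/22*144 = -131/484*144 = -4716/121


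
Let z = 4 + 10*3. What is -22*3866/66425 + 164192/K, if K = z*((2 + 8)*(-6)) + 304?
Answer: -197394712/2059175 ≈ -95.861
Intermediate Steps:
z = 34 (z = 4 + 30 = 34)
K = -1736 (K = 34*((2 + 8)*(-6)) + 304 = 34*(10*(-6)) + 304 = 34*(-60) + 304 = -2040 + 304 = -1736)
-22*3866/66425 + 164192/K = -22*3866/66425 + 164192/(-1736) = -85052*1/66425 + 164192*(-1/1736) = -85052/66425 - 2932/31 = -197394712/2059175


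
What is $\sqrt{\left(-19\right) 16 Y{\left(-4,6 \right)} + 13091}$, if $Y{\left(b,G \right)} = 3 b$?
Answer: $\sqrt{16739} \approx 129.38$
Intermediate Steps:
$\sqrt{\left(-19\right) 16 Y{\left(-4,6 \right)} + 13091} = \sqrt{\left(-19\right) 16 \cdot 3 \left(-4\right) + 13091} = \sqrt{\left(-304\right) \left(-12\right) + 13091} = \sqrt{3648 + 13091} = \sqrt{16739}$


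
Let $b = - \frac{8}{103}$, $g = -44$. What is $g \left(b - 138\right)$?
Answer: $\frac{625768}{103} \approx 6075.4$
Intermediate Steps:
$b = - \frac{8}{103}$ ($b = \left(-8\right) \frac{1}{103} = - \frac{8}{103} \approx -0.07767$)
$g \left(b - 138\right) = - 44 \left(- \frac{8}{103} - 138\right) = \left(-44\right) \left(- \frac{14222}{103}\right) = \frac{625768}{103}$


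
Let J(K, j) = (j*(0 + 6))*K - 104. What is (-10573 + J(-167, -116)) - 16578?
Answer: 88977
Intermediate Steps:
J(K, j) = -104 + 6*K*j (J(K, j) = (j*6)*K - 104 = (6*j)*K - 104 = 6*K*j - 104 = -104 + 6*K*j)
(-10573 + J(-167, -116)) - 16578 = (-10573 + (-104 + 6*(-167)*(-116))) - 16578 = (-10573 + (-104 + 116232)) - 16578 = (-10573 + 116128) - 16578 = 105555 - 16578 = 88977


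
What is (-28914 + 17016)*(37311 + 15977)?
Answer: -634020624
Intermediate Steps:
(-28914 + 17016)*(37311 + 15977) = -11898*53288 = -634020624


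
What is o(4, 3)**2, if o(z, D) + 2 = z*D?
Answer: 100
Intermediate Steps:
o(z, D) = -2 + D*z (o(z, D) = -2 + z*D = -2 + D*z)
o(4, 3)**2 = (-2 + 3*4)**2 = (-2 + 12)**2 = 10**2 = 100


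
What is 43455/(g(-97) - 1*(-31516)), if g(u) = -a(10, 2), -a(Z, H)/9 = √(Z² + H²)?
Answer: 342381945/248312458 - 391095*√26/496624916 ≈ 1.3748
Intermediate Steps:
a(Z, H) = -9*√(H² + Z²) (a(Z, H) = -9*√(Z² + H²) = -9*√(H² + Z²))
g(u) = 18*√26 (g(u) = -(-9)*√(2² + 10²) = -(-9)*√(4 + 100) = -(-9)*√104 = -(-9)*2*√26 = -(-18)*√26 = 18*√26)
43455/(g(-97) - 1*(-31516)) = 43455/(18*√26 - 1*(-31516)) = 43455/(18*√26 + 31516) = 43455/(31516 + 18*√26)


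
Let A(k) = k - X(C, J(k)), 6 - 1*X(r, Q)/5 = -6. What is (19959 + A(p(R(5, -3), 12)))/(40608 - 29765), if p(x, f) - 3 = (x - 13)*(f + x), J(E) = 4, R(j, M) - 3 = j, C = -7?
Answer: 19802/10843 ≈ 1.8262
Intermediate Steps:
R(j, M) = 3 + j
X(r, Q) = 60 (X(r, Q) = 30 - 5*(-6) = 30 + 30 = 60)
p(x, f) = 3 + (-13 + x)*(f + x) (p(x, f) = 3 + (x - 13)*(f + x) = 3 + (-13 + x)*(f + x))
A(k) = -60 + k (A(k) = k - 1*60 = k - 60 = -60 + k)
(19959 + A(p(R(5, -3), 12)))/(40608 - 29765) = (19959 + (-60 + (3 + (3 + 5)² - 13*12 - 13*(3 + 5) + 12*(3 + 5))))/(40608 - 29765) = (19959 + (-60 + (3 + 8² - 156 - 13*8 + 12*8)))/10843 = (19959 + (-60 + (3 + 64 - 156 - 104 + 96)))*(1/10843) = (19959 + (-60 - 97))*(1/10843) = (19959 - 157)*(1/10843) = 19802*(1/10843) = 19802/10843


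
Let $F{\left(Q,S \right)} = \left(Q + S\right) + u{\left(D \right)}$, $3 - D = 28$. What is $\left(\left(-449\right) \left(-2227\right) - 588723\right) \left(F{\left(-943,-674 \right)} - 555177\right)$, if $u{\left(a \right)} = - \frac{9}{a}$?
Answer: $-228953544768$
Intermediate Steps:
$D = -25$ ($D = 3 - 28 = -25$)
$F{\left(Q,S \right)} = \frac{9}{25} + Q + S$ ($F{\left(Q,S \right)} = \left(Q + S\right) - \frac{9}{-25} = \left(Q + S\right) - - \frac{9}{25} = \left(Q + S\right) + \frac{9}{25} = \frac{9}{25} + Q + S$)
$\left(\left(-449\right) \left(-2227\right) - 588723\right) \left(F{\left(-943,-674 \right)} - 555177\right) = \left(\left(-449\right) \left(-2227\right) - 588723\right) \left(\left(\frac{9}{25} - 943 - 674\right) - 555177\right) = \left(999923 - 588723\right) \left(- \frac{40416}{25} - 555177\right) = 411200 \left(- \frac{40416}{25} - 555177\right) = 411200 \left(- \frac{13919841}{25}\right) = -228953544768$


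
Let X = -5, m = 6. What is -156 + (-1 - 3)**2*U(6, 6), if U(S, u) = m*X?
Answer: -636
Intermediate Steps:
U(S, u) = -30 (U(S, u) = 6*(-5) = -30)
-156 + (-1 - 3)**2*U(6, 6) = -156 + (-1 - 3)**2*(-30) = -156 + (-4)**2*(-30) = -156 + 16*(-30) = -156 - 480 = -636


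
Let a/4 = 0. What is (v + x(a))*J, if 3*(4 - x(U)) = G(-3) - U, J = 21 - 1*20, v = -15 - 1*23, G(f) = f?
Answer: -33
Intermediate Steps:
v = -38 (v = -15 - 23 = -38)
a = 0 (a = 4*0 = 0)
J = 1 (J = 21 - 20 = 1)
x(U) = 5 + U/3 (x(U) = 4 - (-3 - U)/3 = 4 + (1 + U/3) = 5 + U/3)
(v + x(a))*J = (-38 + (5 + (⅓)*0))*1 = (-38 + (5 + 0))*1 = (-38 + 5)*1 = -33*1 = -33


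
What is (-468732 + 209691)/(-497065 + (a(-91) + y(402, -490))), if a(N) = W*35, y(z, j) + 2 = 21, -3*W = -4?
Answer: 777123/1490998 ≈ 0.52121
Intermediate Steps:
W = 4/3 (W = -⅓*(-4) = 4/3 ≈ 1.3333)
y(z, j) = 19 (y(z, j) = -2 + 21 = 19)
a(N) = 140/3 (a(N) = (4/3)*35 = 140/3)
(-468732 + 209691)/(-497065 + (a(-91) + y(402, -490))) = (-468732 + 209691)/(-497065 + (140/3 + 19)) = -259041/(-497065 + 197/3) = -259041/(-1490998/3) = -259041*(-3/1490998) = 777123/1490998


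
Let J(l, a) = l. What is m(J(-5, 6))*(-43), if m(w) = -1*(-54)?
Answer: -2322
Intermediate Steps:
m(w) = 54
m(J(-5, 6))*(-43) = 54*(-43) = -2322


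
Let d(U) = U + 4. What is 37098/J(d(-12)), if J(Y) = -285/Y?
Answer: 98928/95 ≈ 1041.3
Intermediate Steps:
d(U) = 4 + U
37098/J(d(-12)) = 37098/((-285/(4 - 12))) = 37098/((-285/(-8))) = 37098/((-285*(-⅛))) = 37098/(285/8) = 37098*(8/285) = 98928/95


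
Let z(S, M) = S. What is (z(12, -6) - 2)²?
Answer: 100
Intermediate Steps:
(z(12, -6) - 2)² = (12 - 2)² = 10² = 100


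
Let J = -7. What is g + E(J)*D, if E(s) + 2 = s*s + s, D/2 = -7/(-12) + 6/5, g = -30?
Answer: 338/3 ≈ 112.67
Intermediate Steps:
D = 107/30 (D = 2*(-7/(-12) + 6/5) = 2*(-7*(-1/12) + 6*(⅕)) = 2*(7/12 + 6/5) = 2*(107/60) = 107/30 ≈ 3.5667)
E(s) = -2 + s + s² (E(s) = -2 + (s*s + s) = -2 + (s² + s) = -2 + (s + s²) = -2 + s + s²)
g + E(J)*D = -30 + (-2 - 7 + (-7)²)*(107/30) = -30 + (-2 - 7 + 49)*(107/30) = -30 + 40*(107/30) = -30 + 428/3 = 338/3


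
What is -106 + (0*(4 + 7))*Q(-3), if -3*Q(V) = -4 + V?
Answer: -106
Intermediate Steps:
Q(V) = 4/3 - V/3 (Q(V) = -(-4 + V)/3 = 4/3 - V/3)
-106 + (0*(4 + 7))*Q(-3) = -106 + (0*(4 + 7))*(4/3 - ⅓*(-3)) = -106 + (0*11)*(4/3 + 1) = -106 + 0*(7/3) = -106 + 0 = -106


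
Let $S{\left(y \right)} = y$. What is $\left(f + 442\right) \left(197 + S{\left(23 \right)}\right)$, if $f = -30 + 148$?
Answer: $123200$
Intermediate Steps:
$f = 118$
$\left(f + 442\right) \left(197 + S{\left(23 \right)}\right) = \left(118 + 442\right) \left(197 + 23\right) = 560 \cdot 220 = 123200$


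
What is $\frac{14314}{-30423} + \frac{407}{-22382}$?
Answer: $- \frac{332758109}{680927586} \approx -0.48868$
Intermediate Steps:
$\frac{14314}{-30423} + \frac{407}{-22382} = 14314 \left(- \frac{1}{30423}\right) + 407 \left(- \frac{1}{22382}\right) = - \frac{14314}{30423} - \frac{407}{22382} = - \frac{332758109}{680927586}$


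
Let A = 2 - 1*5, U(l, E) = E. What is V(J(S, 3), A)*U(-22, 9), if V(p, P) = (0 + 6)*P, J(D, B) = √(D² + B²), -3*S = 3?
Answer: -162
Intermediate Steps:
S = -1 (S = -⅓*3 = -1)
J(D, B) = √(B² + D²)
A = -3 (A = 2 - 5 = -3)
V(p, P) = 6*P
V(J(S, 3), A)*U(-22, 9) = (6*(-3))*9 = -18*9 = -162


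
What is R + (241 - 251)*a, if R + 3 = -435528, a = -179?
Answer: -433741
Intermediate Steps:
R = -435531 (R = -3 - 435528 = -435531)
R + (241 - 251)*a = -435531 + (241 - 251)*(-179) = -435531 - 10*(-179) = -435531 + 1790 = -433741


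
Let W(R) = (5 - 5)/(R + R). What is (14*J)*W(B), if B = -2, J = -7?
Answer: 0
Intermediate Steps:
W(R) = 0 (W(R) = 0/((2*R)) = 0*(1/(2*R)) = 0)
(14*J)*W(B) = (14*(-7))*0 = -98*0 = 0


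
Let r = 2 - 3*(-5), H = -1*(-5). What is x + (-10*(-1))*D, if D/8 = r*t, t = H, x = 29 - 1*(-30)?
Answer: 6859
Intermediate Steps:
H = 5
r = 17 (r = 2 + 15 = 17)
x = 59 (x = 29 + 30 = 59)
t = 5
D = 680 (D = 8*(17*5) = 8*85 = 680)
x + (-10*(-1))*D = 59 - 10*(-1)*680 = 59 + 10*680 = 59 + 6800 = 6859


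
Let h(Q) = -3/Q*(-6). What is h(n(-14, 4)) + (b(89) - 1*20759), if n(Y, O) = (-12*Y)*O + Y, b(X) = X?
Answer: -6800421/329 ≈ -20670.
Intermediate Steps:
n(Y, O) = Y - 12*O*Y (n(Y, O) = -12*O*Y + Y = Y - 12*O*Y)
h(Q) = 18/Q
h(n(-14, 4)) + (b(89) - 1*20759) = 18/((-14*(1 - 12*4))) + (89 - 1*20759) = 18/((-14*(1 - 48))) + (89 - 20759) = 18/((-14*(-47))) - 20670 = 18/658 - 20670 = 18*(1/658) - 20670 = 9/329 - 20670 = -6800421/329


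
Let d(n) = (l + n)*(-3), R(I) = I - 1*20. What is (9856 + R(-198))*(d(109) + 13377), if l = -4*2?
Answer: 126007212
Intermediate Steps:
l = -8
R(I) = -20 + I (R(I) = I - 20 = -20 + I)
d(n) = 24 - 3*n (d(n) = (-8 + n)*(-3) = 24 - 3*n)
(9856 + R(-198))*(d(109) + 13377) = (9856 + (-20 - 198))*((24 - 3*109) + 13377) = (9856 - 218)*((24 - 327) + 13377) = 9638*(-303 + 13377) = 9638*13074 = 126007212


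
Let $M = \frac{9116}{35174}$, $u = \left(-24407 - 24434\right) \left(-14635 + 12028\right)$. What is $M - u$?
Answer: $- \frac{52077351077}{409} \approx -1.2733 \cdot 10^{8}$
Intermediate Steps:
$u = 127328487$ ($u = \left(-48841\right) \left(-2607\right) = 127328487$)
$M = \frac{106}{409}$ ($M = 9116 \cdot \frac{1}{35174} = \frac{106}{409} \approx 0.25917$)
$M - u = \frac{106}{409} - 127328487 = - \frac{52077351077}{409}$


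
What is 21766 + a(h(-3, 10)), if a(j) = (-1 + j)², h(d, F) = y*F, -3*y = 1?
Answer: 196063/9 ≈ 21785.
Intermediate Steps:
y = -⅓ (y = -⅓*1 = -⅓ ≈ -0.33333)
h(d, F) = -F/3
21766 + a(h(-3, 10)) = 21766 + (-1 - ⅓*10)² = 21766 + (-1 - 10/3)² = 21766 + (-13/3)² = 21766 + 169/9 = 196063/9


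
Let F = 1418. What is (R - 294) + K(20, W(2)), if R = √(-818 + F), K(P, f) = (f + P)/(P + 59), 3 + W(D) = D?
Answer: -23207/79 + 10*√6 ≈ -269.26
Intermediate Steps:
W(D) = -3 + D
K(P, f) = (P + f)/(59 + P)
R = 10*√6 (R = √(-818 + 1418) = √600 = 10*√6 ≈ 24.495)
(R - 294) + K(20, W(2)) = (10*√6 - 294) + (20 + (-3 + 2))/(59 + 20) = (-294 + 10*√6) + (20 - 1)/79 = (-294 + 10*√6) + (1/79)*19 = (-294 + 10*√6) + 19/79 = -23207/79 + 10*√6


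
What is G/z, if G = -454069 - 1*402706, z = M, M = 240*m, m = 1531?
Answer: -171355/73488 ≈ -2.3317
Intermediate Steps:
M = 367440 (M = 240*1531 = 367440)
z = 367440
G = -856775 (G = -454069 - 402706 = -856775)
G/z = -856775/367440 = -856775*1/367440 = -171355/73488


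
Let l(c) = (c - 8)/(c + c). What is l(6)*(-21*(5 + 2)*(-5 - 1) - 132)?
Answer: -125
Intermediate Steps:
l(c) = (-8 + c)/(2*c) (l(c) = (-8 + c)/((2*c)) = (-8 + c)*(1/(2*c)) = (-8 + c)/(2*c))
l(6)*(-21*(5 + 2)*(-5 - 1) - 132) = ((½)*(-8 + 6)/6)*(-21*(5 + 2)*(-5 - 1) - 132) = ((½)*(⅙)*(-2))*(-147*(-6) - 132) = -(-21*(-42) - 132)/6 = -(882 - 132)/6 = -⅙*750 = -125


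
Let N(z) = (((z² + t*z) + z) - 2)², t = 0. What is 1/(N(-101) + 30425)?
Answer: 1/102000029 ≈ 9.8039e-9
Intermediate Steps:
N(z) = (-2 + z + z²)² (N(z) = (((z² + 0*z) + z) - 2)² = (((z² + 0) + z) - 2)² = ((z² + z) - 2)² = ((z + z²) - 2)² = (-2 + z + z²)²)
1/(N(-101) + 30425) = 1/((-2 - 101 + (-101)²)² + 30425) = 1/((-2 - 101 + 10201)² + 30425) = 1/(10098² + 30425) = 1/(101969604 + 30425) = 1/102000029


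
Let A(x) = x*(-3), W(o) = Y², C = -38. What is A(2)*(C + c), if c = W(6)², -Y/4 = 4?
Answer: -392988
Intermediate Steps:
Y = -16 (Y = -4*4 = -16)
W(o) = 256 (W(o) = (-16)² = 256)
A(x) = -3*x
c = 65536 (c = 256² = 65536)
A(2)*(C + c) = (-3*2)*(-38 + 65536) = -6*65498 = -392988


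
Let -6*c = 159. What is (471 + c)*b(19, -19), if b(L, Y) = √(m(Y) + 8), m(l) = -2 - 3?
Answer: 889*√3/2 ≈ 769.90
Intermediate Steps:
m(l) = -5
c = -53/2 (c = -⅙*159 = -53/2 ≈ -26.500)
b(L, Y) = √3 (b(L, Y) = √(-5 + 8) = √3)
(471 + c)*b(19, -19) = (471 - 53/2)*√3 = 889*√3/2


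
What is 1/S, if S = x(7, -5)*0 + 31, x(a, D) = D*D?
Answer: 1/31 ≈ 0.032258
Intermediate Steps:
x(a, D) = D²
S = 31 (S = (-5)²*0 + 31 = 25*0 + 31 = 0 + 31 = 31)
1/S = 1/31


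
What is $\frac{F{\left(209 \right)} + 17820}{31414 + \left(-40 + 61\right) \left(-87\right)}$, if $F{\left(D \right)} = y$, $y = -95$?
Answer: $\frac{17725}{29587} \approx 0.59908$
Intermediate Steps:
$F{\left(D \right)} = -95$
$\frac{F{\left(209 \right)} + 17820}{31414 + \left(-40 + 61\right) \left(-87\right)} = \frac{-95 + 17820}{31414 + \left(-40 + 61\right) \left(-87\right)} = \frac{17725}{31414 + 21 \left(-87\right)} = \frac{17725}{31414 - 1827} = \frac{17725}{29587}$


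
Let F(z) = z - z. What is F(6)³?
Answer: 0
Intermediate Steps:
F(z) = 0
F(6)³ = 0³ = 0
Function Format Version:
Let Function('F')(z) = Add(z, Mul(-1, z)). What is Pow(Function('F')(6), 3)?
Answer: 0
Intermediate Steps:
Function('F')(z) = 0
Pow(Function('F')(6), 3) = Pow(0, 3) = 0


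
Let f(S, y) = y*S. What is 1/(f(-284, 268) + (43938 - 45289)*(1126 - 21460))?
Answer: 1/27395122 ≈ 3.6503e-8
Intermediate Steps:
f(S, y) = S*y
1/(f(-284, 268) + (43938 - 45289)*(1126 - 21460)) = 1/(-284*268 + (43938 - 45289)*(1126 - 21460)) = 1/(-76112 - 1351*(-20334)) = 1/(-76112 + 27471234) = 1/27395122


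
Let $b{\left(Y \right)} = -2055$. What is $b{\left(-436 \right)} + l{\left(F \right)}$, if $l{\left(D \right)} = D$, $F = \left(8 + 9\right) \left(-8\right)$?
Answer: $-2191$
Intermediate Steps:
$F = -136$ ($F = 17 \left(-8\right) = -136$)
$b{\left(-436 \right)} + l{\left(F \right)} = -2055 - 136 = -2191$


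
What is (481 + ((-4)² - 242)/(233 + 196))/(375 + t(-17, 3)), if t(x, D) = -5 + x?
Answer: 206123/151437 ≈ 1.3611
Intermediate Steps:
(481 + ((-4)² - 242)/(233 + 196))/(375 + t(-17, 3)) = (481 + ((-4)² - 242)/(233 + 196))/(375 + (-5 - 17)) = (481 + (16 - 242)/429)/(375 - 22) = (481 - 226*1/429)/353 = (481 - 226/429)*(1/353) = (206123/429)*(1/353) = 206123/151437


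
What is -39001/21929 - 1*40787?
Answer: -894457124/21929 ≈ -40789.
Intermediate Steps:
-39001/21929 - 1*40787 = -39001*1/21929 - 40787 = -39001/21929 - 40787 = -894457124/21929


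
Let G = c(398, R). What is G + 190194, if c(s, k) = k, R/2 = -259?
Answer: 189676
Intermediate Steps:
R = -518 (R = 2*(-259) = -518)
G = -518
G + 190194 = -518 + 190194 = 189676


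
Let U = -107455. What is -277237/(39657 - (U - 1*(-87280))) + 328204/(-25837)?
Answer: -26800074097/1545879384 ≈ -17.336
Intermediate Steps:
-277237/(39657 - (U - 1*(-87280))) + 328204/(-25837) = -277237/(39657 - (-107455 - 1*(-87280))) + 328204/(-25837) = -277237/(39657 - (-107455 + 87280)) + 328204*(-1/25837) = -277237/(39657 - 1*(-20175)) - 328204/25837 = -277237/(39657 + 20175) - 328204/25837 = -277237/59832 - 328204/25837 = -26800074097/1545879384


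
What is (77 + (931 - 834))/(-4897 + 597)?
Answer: -87/2150 ≈ -0.040465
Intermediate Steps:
(77 + (931 - 834))/(-4897 + 597) = (77 + 97)/(-4300) = 174*(-1/4300) = -87/2150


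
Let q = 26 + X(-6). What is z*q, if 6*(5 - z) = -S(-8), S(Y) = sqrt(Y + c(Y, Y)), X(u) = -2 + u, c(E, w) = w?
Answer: 90 + 12*I ≈ 90.0 + 12.0*I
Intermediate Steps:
S(Y) = sqrt(2)*sqrt(Y) (S(Y) = sqrt(Y + Y) = sqrt(2*Y) = sqrt(2)*sqrt(Y))
z = 5 + 2*I/3 (z = 5 - (-1)*sqrt(2)*sqrt(-8)/6 = 5 - (-1)*sqrt(2)*(2*I*sqrt(2))/6 = 5 - (-1)*4*I/6 = 5 - (-2)*I/3 = 5 + 2*I/3 ≈ 5.0 + 0.66667*I)
q = 18 (q = 26 + (-2 - 6) = 26 - 8 = 18)
z*q = (5 + 2*I/3)*18 = 90 + 12*I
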